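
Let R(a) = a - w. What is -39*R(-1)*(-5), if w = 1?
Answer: -390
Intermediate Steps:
R(a) = -1 + a (R(a) = a - 1*1 = a - 1 = -1 + a)
-39*R(-1)*(-5) = -39*(-1 - 1)*(-5) = -(-78)*(-5) = -39*10 = -390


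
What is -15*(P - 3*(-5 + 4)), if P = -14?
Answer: 165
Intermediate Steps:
-15*(P - 3*(-5 + 4)) = -15*(-14 - 3*(-5 + 4)) = -15*(-14 - 3*(-1)) = -15*(-14 + 3) = -15*(-11) = 165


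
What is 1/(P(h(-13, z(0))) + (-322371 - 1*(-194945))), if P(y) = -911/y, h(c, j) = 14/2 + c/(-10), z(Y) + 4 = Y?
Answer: -83/10585468 ≈ -7.8409e-6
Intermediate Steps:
z(Y) = -4 + Y
h(c, j) = 7 - c/10 (h(c, j) = 14*(1/2) + c*(-1/10) = 7 - c/10)
1/(P(h(-13, z(0))) + (-322371 - 1*(-194945))) = 1/(-911/(7 - 1/10*(-13)) + (-322371 - 1*(-194945))) = 1/(-911/(7 + 13/10) + (-322371 + 194945)) = 1/(-911/83/10 - 127426) = 1/(-911*10/83 - 127426) = 1/(-9110/83 - 127426) = 1/(-10585468/83) = -83/10585468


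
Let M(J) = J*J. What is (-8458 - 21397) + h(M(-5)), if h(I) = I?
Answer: -29830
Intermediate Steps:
M(J) = J**2
(-8458 - 21397) + h(M(-5)) = (-8458 - 21397) + (-5)**2 = -29855 + 25 = -29830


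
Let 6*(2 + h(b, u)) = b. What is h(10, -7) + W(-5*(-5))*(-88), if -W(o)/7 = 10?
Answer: 18479/3 ≈ 6159.7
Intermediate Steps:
h(b, u) = -2 + b/6
W(o) = -70 (W(o) = -7*10 = -70)
h(10, -7) + W(-5*(-5))*(-88) = (-2 + (1/6)*10) - 70*(-88) = (-2 + 5/3) + 6160 = -1/3 + 6160 = 18479/3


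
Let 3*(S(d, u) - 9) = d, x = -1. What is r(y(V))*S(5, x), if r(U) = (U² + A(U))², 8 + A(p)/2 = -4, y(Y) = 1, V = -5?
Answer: 16928/3 ≈ 5642.7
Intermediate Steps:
S(d, u) = 9 + d/3
A(p) = -24 (A(p) = -16 + 2*(-4) = -16 - 8 = -24)
r(U) = (-24 + U²)² (r(U) = (U² - 24)² = (-24 + U²)²)
r(y(V))*S(5, x) = (-24 + 1²)²*(9 + (⅓)*5) = (-24 + 1)²*(9 + 5/3) = (-23)²*(32/3) = 529*(32/3) = 16928/3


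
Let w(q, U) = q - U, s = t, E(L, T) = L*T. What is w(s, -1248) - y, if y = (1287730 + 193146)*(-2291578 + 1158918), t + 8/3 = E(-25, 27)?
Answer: 5031987032191/3 ≈ 1.6773e+12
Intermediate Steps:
t = -2033/3 (t = -8/3 - 25*27 = -8/3 - 675 = -2033/3 ≈ -677.67)
s = -2033/3 ≈ -677.67
y = -1677329010160 (y = 1480876*(-1132660) = -1677329010160)
w(s, -1248) - y = (-2033/3 - 1*(-1248)) - 1*(-1677329010160) = (-2033/3 + 1248) + 1677329010160 = 1711/3 + 1677329010160 = 5031987032191/3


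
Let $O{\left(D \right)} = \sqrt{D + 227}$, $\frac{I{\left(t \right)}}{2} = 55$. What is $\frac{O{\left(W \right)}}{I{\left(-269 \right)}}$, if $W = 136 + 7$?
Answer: $\frac{\sqrt{370}}{110} \approx 0.17487$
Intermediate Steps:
$I{\left(t \right)} = 110$ ($I{\left(t \right)} = 2 \cdot 55 = 110$)
$W = 143$
$O{\left(D \right)} = \sqrt{227 + D}$
$\frac{O{\left(W \right)}}{I{\left(-269 \right)}} = \frac{\sqrt{227 + 143}}{110} = \sqrt{370} \cdot \frac{1}{110} = \frac{\sqrt{370}}{110}$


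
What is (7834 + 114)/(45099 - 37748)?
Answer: 7948/7351 ≈ 1.0812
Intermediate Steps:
(7834 + 114)/(45099 - 37748) = 7948/7351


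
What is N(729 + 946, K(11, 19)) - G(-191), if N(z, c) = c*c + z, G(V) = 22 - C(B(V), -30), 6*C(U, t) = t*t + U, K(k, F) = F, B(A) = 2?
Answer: 6493/3 ≈ 2164.3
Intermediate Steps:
C(U, t) = U/6 + t**2/6 (C(U, t) = (t*t + U)/6 = (t**2 + U)/6 = (U + t**2)/6 = U/6 + t**2/6)
G(V) = -385/3 (G(V) = 22 - ((1/6)*2 + (1/6)*(-30)**2) = 22 - (1/3 + (1/6)*900) = 22 - (1/3 + 150) = 22 - 1*451/3 = 22 - 451/3 = -385/3)
N(z, c) = z + c**2 (N(z, c) = c**2 + z = z + c**2)
N(729 + 946, K(11, 19)) - G(-191) = ((729 + 946) + 19**2) - 1*(-385/3) = (1675 + 361) + 385/3 = 2036 + 385/3 = 6493/3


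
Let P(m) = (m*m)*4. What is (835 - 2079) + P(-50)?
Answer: 8756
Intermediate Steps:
P(m) = 4*m² (P(m) = m²*4 = 4*m²)
(835 - 2079) + P(-50) = (835 - 2079) + 4*(-50)² = -1244 + 4*2500 = -1244 + 10000 = 8756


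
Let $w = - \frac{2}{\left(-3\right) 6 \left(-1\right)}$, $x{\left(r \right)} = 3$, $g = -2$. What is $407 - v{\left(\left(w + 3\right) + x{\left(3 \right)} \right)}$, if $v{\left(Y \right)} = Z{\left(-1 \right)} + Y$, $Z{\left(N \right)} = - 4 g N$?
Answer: $\frac{3682}{9} \approx 409.11$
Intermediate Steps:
$w = - \frac{1}{9}$ ($w = - \frac{2}{\left(-18\right) \left(-1\right)} = - \frac{2}{18} = \left(-2\right) \frac{1}{18} = - \frac{1}{9} \approx -0.11111$)
$Z{\left(N \right)} = 8 N$ ($Z{\left(N \right)} = \left(-4\right) \left(-2\right) N = 8 N$)
$v{\left(Y \right)} = -8 + Y$ ($v{\left(Y \right)} = 8 \left(-1\right) + Y = -8 + Y$)
$407 - v{\left(\left(w + 3\right) + x{\left(3 \right)} \right)} = 407 - \left(-8 + \left(\left(- \frac{1}{9} + 3\right) + 3\right)\right) = 407 - \left(-8 + \left(\frac{26}{9} + 3\right)\right) = 407 - \left(-8 + \frac{53}{9}\right) = 407 - - \frac{19}{9} = 407 + \frac{19}{9} = \frac{3682}{9}$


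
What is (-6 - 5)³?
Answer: -1331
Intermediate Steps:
(-6 - 5)³ = (-11)³ = -1331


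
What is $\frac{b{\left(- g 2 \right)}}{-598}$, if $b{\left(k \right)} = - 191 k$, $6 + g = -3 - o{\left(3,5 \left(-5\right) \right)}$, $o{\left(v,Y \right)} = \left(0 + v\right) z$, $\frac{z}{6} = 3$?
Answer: $\frac{12033}{299} \approx 40.244$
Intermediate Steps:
$z = 18$ ($z = 6 \cdot 3 = 18$)
$o{\left(v,Y \right)} = 18 v$ ($o{\left(v,Y \right)} = \left(0 + v\right) 18 = v 18 = 18 v$)
$g = -63$ ($g = -6 - \left(3 + 18 \cdot 3\right) = -6 - 57 = -63$)
$\frac{b{\left(- g 2 \right)}}{-598} = \frac{\left(-191\right) \left(-1\right) \left(-63\right) 2}{-598} = - 191 \cdot 63 \cdot 2 \left(- \frac{1}{598}\right) = \left(-191\right) 126 \left(- \frac{1}{598}\right) = \left(-24066\right) \left(- \frac{1}{598}\right) = \frac{12033}{299}$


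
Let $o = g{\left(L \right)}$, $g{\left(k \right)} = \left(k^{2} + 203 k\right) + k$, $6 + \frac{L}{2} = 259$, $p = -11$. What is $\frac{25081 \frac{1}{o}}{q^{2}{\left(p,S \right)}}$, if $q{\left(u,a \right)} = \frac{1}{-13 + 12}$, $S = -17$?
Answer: $\frac{25081}{359260} \approx 0.069813$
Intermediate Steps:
$L = 506$ ($L = -12 + 2 \cdot 259 = -12 + 518 = 506$)
$g{\left(k \right)} = k^{2} + 204 k$
$q{\left(u,a \right)} = -1$ ($q{\left(u,a \right)} = \frac{1}{-1} = -1$)
$o = 359260$ ($o = 506 \left(204 + 506\right) = 506 \cdot 710 = 359260$)
$\frac{25081 \frac{1}{o}}{q^{2}{\left(p,S \right)}} = \frac{25081 \cdot \frac{1}{359260}}{\left(-1\right)^{2}} = \frac{25081 \cdot \frac{1}{359260}}{1} = \frac{25081}{359260} \cdot 1 = \frac{25081}{359260}$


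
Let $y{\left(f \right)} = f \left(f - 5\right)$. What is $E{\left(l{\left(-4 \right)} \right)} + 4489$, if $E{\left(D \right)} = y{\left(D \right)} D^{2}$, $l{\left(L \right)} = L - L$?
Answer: $4489$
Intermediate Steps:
$y{\left(f \right)} = f \left(-5 + f\right)$
$l{\left(L \right)} = 0$
$E{\left(D \right)} = D^{3} \left(-5 + D\right)$ ($E{\left(D \right)} = D \left(-5 + D\right) D^{2} = D^{3} \left(-5 + D\right)$)
$E{\left(l{\left(-4 \right)} \right)} + 4489 = 0^{3} \left(-5 + 0\right) + 4489 = 0 \left(-5\right) + 4489 = 0 + 4489 = 4489$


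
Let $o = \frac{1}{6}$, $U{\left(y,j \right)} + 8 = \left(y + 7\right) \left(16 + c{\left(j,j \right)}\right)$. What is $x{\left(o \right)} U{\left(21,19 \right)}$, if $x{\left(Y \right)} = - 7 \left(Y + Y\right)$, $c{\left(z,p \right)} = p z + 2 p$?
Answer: $- \frac{81284}{3} \approx -27095.0$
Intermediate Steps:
$c{\left(z,p \right)} = 2 p + p z$
$U{\left(y,j \right)} = -8 + \left(7 + y\right) \left(16 + j \left(2 + j\right)\right)$ ($U{\left(y,j \right)} = -8 + \left(y + 7\right) \left(16 + j \left(2 + j\right)\right) = -8 + \left(7 + y\right) \left(16 + j \left(2 + j\right)\right)$)
$o = \frac{1}{6} \approx 0.16667$
$x{\left(Y \right)} = - 14 Y$ ($x{\left(Y \right)} = - 7 \cdot 2 Y = - 14 Y$)
$x{\left(o \right)} U{\left(21,19 \right)} = \left(-14\right) \frac{1}{6} \left(104 + 16 \cdot 21 + 7 \cdot 19 \left(2 + 19\right) + 19 \cdot 21 \left(2 + 19\right)\right) = - \frac{7 \left(104 + 336 + 7 \cdot 19 \cdot 21 + 19 \cdot 21 \cdot 21\right)}{3} = - \frac{7 \left(104 + 336 + 2793 + 8379\right)}{3} = \left(- \frac{7}{3}\right) 11612 = - \frac{81284}{3}$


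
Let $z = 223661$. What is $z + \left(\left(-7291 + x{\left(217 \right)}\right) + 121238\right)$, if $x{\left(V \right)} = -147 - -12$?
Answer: $337473$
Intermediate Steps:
$x{\left(V \right)} = -135$ ($x{\left(V \right)} = -147 + 12 = -135$)
$z + \left(\left(-7291 + x{\left(217 \right)}\right) + 121238\right) = 223661 + \left(\left(-7291 - 135\right) + 121238\right) = 223661 + \left(-7426 + 121238\right) = 223661 + 113812 = 337473$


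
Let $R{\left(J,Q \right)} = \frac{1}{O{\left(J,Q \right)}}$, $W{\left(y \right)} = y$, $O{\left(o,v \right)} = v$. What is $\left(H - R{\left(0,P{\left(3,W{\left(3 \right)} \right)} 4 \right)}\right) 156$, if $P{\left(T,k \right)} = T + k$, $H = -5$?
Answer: $- \frac{1573}{2} \approx -786.5$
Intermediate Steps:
$R{\left(J,Q \right)} = \frac{1}{Q}$
$\left(H - R{\left(0,P{\left(3,W{\left(3 \right)} \right)} 4 \right)}\right) 156 = \left(-5 - \frac{1}{\left(3 + 3\right) 4}\right) 156 = \left(-5 - \frac{1}{6 \cdot 4}\right) 156 = \left(-5 - \frac{1}{24}\right) 156 = \left(- \frac{121}{24}\right) 156 = - \frac{1573}{2}$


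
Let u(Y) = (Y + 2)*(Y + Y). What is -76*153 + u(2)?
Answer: -11612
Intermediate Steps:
u(Y) = 2*Y*(2 + Y) (u(Y) = (2 + Y)*(2*Y) = 2*Y*(2 + Y))
-76*153 + u(2) = -76*153 + 2*2*(2 + 2) = -11628 + 2*2*4 = -11628 + 16 = -11612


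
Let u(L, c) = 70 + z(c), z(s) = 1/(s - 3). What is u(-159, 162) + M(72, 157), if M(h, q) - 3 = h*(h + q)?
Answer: 2633200/159 ≈ 16561.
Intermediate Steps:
M(h, q) = 3 + h*(h + q)
z(s) = 1/(-3 + s)
u(L, c) = 70 + 1/(-3 + c)
u(-159, 162) + M(72, 157) = (-209 + 70*162)/(-3 + 162) + (3 + 72² + 72*157) = (-209 + 11340)/159 + (3 + 5184 + 11304) = (1/159)*11131 + 16491 = 11131/159 + 16491 = 2633200/159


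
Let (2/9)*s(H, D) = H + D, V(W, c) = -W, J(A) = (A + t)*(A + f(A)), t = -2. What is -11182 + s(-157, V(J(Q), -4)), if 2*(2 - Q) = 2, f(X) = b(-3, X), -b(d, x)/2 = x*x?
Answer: -11893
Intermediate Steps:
b(d, x) = -2*x² (b(d, x) = -2*x*x = -2*x²)
f(X) = -2*X²
Q = 1 (Q = 2 - ½*2 = 2 - 1 = 1)
J(A) = (-2 + A)*(A - 2*A²) (J(A) = (A - 2)*(A - 2*A²) = (-2 + A)*(A - 2*A²))
s(H, D) = 9*D/2 + 9*H/2 (s(H, D) = 9*(H + D)/2 = 9*(D + H)/2 = 9*D/2 + 9*H/2)
-11182 + s(-157, V(J(Q), -4)) = -11182 + (9*(-(-2 - 2*1² + 5*1))/2 + (9/2)*(-157)) = -11182 + (9*(-(-2 - 2*1 + 5))/2 - 1413/2) = -11182 + (9*(-(-2 - 2 + 5))/2 - 1413/2) = -11182 + (9*(-1)/2 - 1413/2) = -11182 + (9*(-1*1)/2 - 1413/2) = -11182 + ((9/2)*(-1) - 1413/2) = -11182 + (-9/2 - 1413/2) = -11182 - 711 = -11893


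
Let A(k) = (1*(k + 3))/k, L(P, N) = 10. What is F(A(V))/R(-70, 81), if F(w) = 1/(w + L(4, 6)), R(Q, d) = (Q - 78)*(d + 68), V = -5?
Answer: -5/1146704 ≈ -4.3603e-6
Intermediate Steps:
A(k) = (3 + k)/k (A(k) = (1*(3 + k))/k = (3 + k)/k)
R(Q, d) = (-78 + Q)*(68 + d)
F(w) = 1/(10 + w) (F(w) = 1/(w + 10) = 1/(10 + w))
F(A(V))/R(-70, 81) = 1/((10 + (3 - 5)/(-5))*(-5304 - 78*81 + 68*(-70) - 70*81)) = 1/((10 - ⅕*(-2))*(-5304 - 6318 - 4760 - 5670)) = 1/((10 + ⅖)*(-22052)) = -1/22052/(52/5) = (5/52)*(-1/22052) = -5/1146704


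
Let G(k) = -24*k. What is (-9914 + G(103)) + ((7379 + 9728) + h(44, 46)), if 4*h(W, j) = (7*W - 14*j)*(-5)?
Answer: 5141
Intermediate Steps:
h(W, j) = -35*W/4 + 35*j/2 (h(W, j) = ((7*W - 14*j)*(-5))/4 = ((-14*j + 7*W)*(-5))/4 = (-35*W + 70*j)/4 = -35*W/4 + 35*j/2)
(-9914 + G(103)) + ((7379 + 9728) + h(44, 46)) = (-9914 - 24*103) + ((7379 + 9728) + (-35/4*44 + (35/2)*46)) = (-9914 - 2472) + (17107 + (-385 + 805)) = -12386 + (17107 + 420) = -12386 + 17527 = 5141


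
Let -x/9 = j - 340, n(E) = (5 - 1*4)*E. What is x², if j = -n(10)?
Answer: 9922500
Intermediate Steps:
n(E) = E (n(E) = (5 - 4)*E = 1*E = E)
j = -10 (j = -1*10 = -10)
x = 3150 (x = -9*(-10 - 340) = -9*(-350) = 3150)
x² = 3150² = 9922500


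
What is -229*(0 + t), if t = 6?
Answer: -1374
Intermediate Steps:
-229*(0 + t) = -229*(0 + 6) = -1374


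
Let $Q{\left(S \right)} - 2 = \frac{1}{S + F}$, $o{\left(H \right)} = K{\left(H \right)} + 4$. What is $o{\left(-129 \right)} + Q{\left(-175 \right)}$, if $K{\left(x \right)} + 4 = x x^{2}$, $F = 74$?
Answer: $- \frac{216815388}{101} \approx -2.1467 \cdot 10^{6}$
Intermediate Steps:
$K{\left(x \right)} = -4 + x^{3}$ ($K{\left(x \right)} = -4 + x x^{2} = -4 + x^{3}$)
$o{\left(H \right)} = H^{3}$ ($o{\left(H \right)} = \left(-4 + H^{3}\right) + 4 = H^{3}$)
$Q{\left(S \right)} = 2 + \frac{1}{74 + S}$ ($Q{\left(S \right)} = 2 + \frac{1}{S + 74} = 2 + \frac{1}{74 + S}$)
$o{\left(-129 \right)} + Q{\left(-175 \right)} = \left(-129\right)^{3} + \frac{149 + 2 \left(-175\right)}{74 - 175} = -2146689 + \frac{149 - 350}{-101} = -2146689 - - \frac{201}{101} = -2146689 + \frac{201}{101} = - \frac{216815388}{101}$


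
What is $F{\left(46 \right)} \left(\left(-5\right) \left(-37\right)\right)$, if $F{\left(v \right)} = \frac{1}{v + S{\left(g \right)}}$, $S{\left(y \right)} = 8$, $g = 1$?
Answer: $\frac{185}{54} \approx 3.4259$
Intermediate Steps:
$F{\left(v \right)} = \frac{1}{8 + v}$ ($F{\left(v \right)} = \frac{1}{v + 8} = \frac{1}{8 + v}$)
$F{\left(46 \right)} \left(\left(-5\right) \left(-37\right)\right) = \frac{\left(-5\right) \left(-37\right)}{8 + 46} = \frac{1}{54} \cdot 185 = \frac{185}{54}$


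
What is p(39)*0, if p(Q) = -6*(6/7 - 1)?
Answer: 0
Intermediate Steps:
p(Q) = 6/7 (p(Q) = -6*(6*(1/7) - 1) = -6*(6/7 - 1) = -6*(-1/7) = 6/7)
p(39)*0 = (6/7)*0 = 0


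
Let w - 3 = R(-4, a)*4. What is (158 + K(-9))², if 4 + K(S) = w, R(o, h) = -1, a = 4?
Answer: 23409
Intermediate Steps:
w = -1 (w = 3 - 1*4 = 3 - 4 = -1)
K(S) = -5 (K(S) = -4 - 1 = -5)
(158 + K(-9))² = (158 - 5)² = 153² = 23409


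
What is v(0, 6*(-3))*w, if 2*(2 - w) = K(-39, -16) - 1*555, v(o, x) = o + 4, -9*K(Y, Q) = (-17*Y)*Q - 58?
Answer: -11270/9 ≈ -1252.2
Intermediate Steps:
K(Y, Q) = 58/9 + 17*Q*Y/9 (K(Y, Q) = -((-17*Y)*Q - 58)/9 = -(-17*Q*Y - 58)/9 = -(-58 - 17*Q*Y)/9 = 58/9 + 17*Q*Y/9)
v(o, x) = 4 + o
w = -5635/18 (w = 2 - ((58/9 + (17/9)*(-16)*(-39)) - 1*555)/2 = 2 - ((58/9 + 3536/3) - 555)/2 = 2 - (10666/9 - 555)/2 = 2 - ½*5671/9 = 2 - 5671/18 = -5635/18 ≈ -313.06)
v(0, 6*(-3))*w = (4 + 0)*(-5635/18) = 4*(-5635/18) = -11270/9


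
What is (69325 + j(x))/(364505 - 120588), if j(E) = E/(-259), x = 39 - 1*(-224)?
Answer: 17954912/63174503 ≈ 0.28421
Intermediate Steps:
x = 263 (x = 39 + 224 = 263)
j(E) = -E/259 (j(E) = E*(-1/259) = -E/259)
(69325 + j(x))/(364505 - 120588) = (69325 - 1/259*263)/(364505 - 120588) = (69325 - 263/259)/243917 = (17954912/259)*(1/243917) = 17954912/63174503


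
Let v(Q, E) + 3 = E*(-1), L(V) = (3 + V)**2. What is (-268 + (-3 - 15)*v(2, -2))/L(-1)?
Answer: -125/2 ≈ -62.500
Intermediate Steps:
v(Q, E) = -3 - E (v(Q, E) = -3 + E*(-1) = -3 - E)
(-268 + (-3 - 15)*v(2, -2))/L(-1) = (-268 + (-3 - 15)*(-3 - 1*(-2)))/((3 - 1)**2) = (-268 - 18*(-3 + 2))/(2**2) = (-268 - 18*(-1))/4 = (-268 + 18)/4 = (1/4)*(-250) = -125/2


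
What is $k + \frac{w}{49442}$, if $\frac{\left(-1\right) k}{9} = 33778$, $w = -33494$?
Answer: $- \frac{7515250189}{24721} \approx -3.04 \cdot 10^{5}$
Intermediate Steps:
$k = -304002$ ($k = \left(-9\right) 33778 = -304002$)
$k + \frac{w}{49442} = -304002 - \frac{33494}{49442} = -304002 - \frac{16747}{24721} = - \frac{7515250189}{24721}$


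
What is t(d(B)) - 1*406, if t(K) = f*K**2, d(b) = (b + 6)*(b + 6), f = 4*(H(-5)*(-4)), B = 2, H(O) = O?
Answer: 327274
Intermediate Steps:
f = 80 (f = 4*(-5*(-4)) = 4*20 = 80)
d(b) = (6 + b)**2 (d(b) = (6 + b)*(6 + b) = (6 + b)**2)
t(K) = 80*K**2
t(d(B)) - 1*406 = 80*((6 + 2)**2)**2 - 1*406 = 80*(8**2)**2 - 406 = 80*64**2 - 406 = 80*4096 - 406 = 327680 - 406 = 327274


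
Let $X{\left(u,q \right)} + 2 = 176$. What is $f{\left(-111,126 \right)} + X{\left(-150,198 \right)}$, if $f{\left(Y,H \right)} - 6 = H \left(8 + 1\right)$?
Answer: $1314$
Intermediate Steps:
$X{\left(u,q \right)} = 174$ ($X{\left(u,q \right)} = -2 + 176 = 174$)
$f{\left(Y,H \right)} = 6 + 9 H$ ($f{\left(Y,H \right)} = 6 + H \left(8 + 1\right) = 6 + H 9 = 6 + 9 H$)
$f{\left(-111,126 \right)} + X{\left(-150,198 \right)} = \left(6 + 9 \cdot 126\right) + 174 = \left(6 + 1134\right) + 174 = 1140 + 174 = 1314$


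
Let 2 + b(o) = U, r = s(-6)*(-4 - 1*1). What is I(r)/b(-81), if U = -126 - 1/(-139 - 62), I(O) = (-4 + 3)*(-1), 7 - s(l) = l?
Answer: -201/25727 ≈ -0.0078128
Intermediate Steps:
s(l) = 7 - l
r = -65 (r = (7 - 1*(-6))*(-4 - 1*1) = (7 + 6)*(-4 - 1) = 13*(-5) = -65)
I(O) = 1 (I(O) = -1*(-1) = 1)
U = -25325/201 (U = -126 - 1/(-201) = -126 - 1*(-1/201) = -126 + 1/201 = -25325/201 ≈ -125.99)
b(o) = -25727/201 (b(o) = -2 - 25325/201 = -25727/201)
I(r)/b(-81) = 1/(-25727/201) = 1*(-201/25727) = -201/25727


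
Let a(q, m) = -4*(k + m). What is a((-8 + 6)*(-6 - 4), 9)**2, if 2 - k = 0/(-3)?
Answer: 1936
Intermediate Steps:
k = 2 (k = 2 - 0/(-3) = 2 - 0*(-1)/3 = 2 - 1*0 = 2 + 0 = 2)
a(q, m) = -8 - 4*m (a(q, m) = -4*(2 + m) = -8 - 4*m)
a((-8 + 6)*(-6 - 4), 9)**2 = (-8 - 4*9)**2 = (-8 - 36)**2 = (-44)**2 = 1936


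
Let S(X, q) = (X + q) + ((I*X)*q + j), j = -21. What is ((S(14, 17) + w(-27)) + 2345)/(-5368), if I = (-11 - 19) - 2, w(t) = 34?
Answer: 5227/5368 ≈ 0.97373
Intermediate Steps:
I = -32 (I = -30 - 2 = -32)
S(X, q) = -21 + X + q - 32*X*q (S(X, q) = (X + q) + ((-32*X)*q - 21) = (X + q) + (-32*X*q - 21) = (X + q) + (-21 - 32*X*q) = -21 + X + q - 32*X*q)
((S(14, 17) + w(-27)) + 2345)/(-5368) = (((-21 + 14 + 17 - 32*14*17) + 34) + 2345)/(-5368) = (((-21 + 14 + 17 - 7616) + 34) + 2345)*(-1/5368) = ((-7606 + 34) + 2345)*(-1/5368) = (-7572 + 2345)*(-1/5368) = -5227*(-1/5368) = 5227/5368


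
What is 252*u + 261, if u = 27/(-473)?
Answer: 116649/473 ≈ 246.62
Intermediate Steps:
u = -27/473 (u = 27*(-1/473) = -27/473 ≈ -0.057082)
252*u + 261 = 252*(-27/473) + 261 = -6804/473 + 261 = 116649/473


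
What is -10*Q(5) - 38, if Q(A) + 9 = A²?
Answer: -198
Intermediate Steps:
Q(A) = -9 + A²
-10*Q(5) - 38 = -10*(-9 + 5²) - 38 = -10*(-9 + 25) - 38 = -10*16 - 38 = -160 - 38 = -198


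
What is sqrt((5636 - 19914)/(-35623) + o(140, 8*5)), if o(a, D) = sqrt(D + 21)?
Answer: sqrt(10380106 + 25897921*sqrt(61))/5089 ≈ 2.8655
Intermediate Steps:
o(a, D) = sqrt(21 + D)
sqrt((5636 - 19914)/(-35623) + o(140, 8*5)) = sqrt((5636 - 19914)/(-35623) + sqrt(21 + 8*5)) = sqrt(-14278*(-1/35623) + sqrt(21 + 40)) = sqrt(14278/35623 + sqrt(61))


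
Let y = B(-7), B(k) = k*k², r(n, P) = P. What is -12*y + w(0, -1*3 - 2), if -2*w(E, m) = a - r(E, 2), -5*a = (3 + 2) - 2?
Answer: 41173/10 ≈ 4117.3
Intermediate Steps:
B(k) = k³
y = -343 (y = (-7)³ = -343)
a = -⅗ (a = -((3 + 2) - 2)/5 = -(5 - 2)/5 = -⅕*3 = -⅗ ≈ -0.60000)
w(E, m) = 13/10 (w(E, m) = -(-⅗ - 1*2)/2 = -(-⅗ - 2)/2 = -½*(-13/5) = 13/10)
-12*y + w(0, -1*3 - 2) = -12*(-343) + 13/10 = 4116 + 13/10 = 41173/10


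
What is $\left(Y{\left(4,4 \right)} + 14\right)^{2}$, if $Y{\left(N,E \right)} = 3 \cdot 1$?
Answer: $289$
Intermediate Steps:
$Y{\left(N,E \right)} = 3$
$\left(Y{\left(4,4 \right)} + 14\right)^{2} = \left(3 + 14\right)^{2} = 17^{2} = 289$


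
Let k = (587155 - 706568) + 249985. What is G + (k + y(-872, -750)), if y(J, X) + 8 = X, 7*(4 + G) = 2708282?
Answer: 3616952/7 ≈ 5.1671e+5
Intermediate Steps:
G = 2708254/7 (G = -4 + (1/7)*2708282 = -4 + 2708282/7 = 2708254/7 ≈ 3.8689e+5)
y(J, X) = -8 + X
k = 130572 (k = -119413 + 249985 = 130572)
G + (k + y(-872, -750)) = 2708254/7 + (130572 + (-8 - 750)) = 2708254/7 + (130572 - 758) = 2708254/7 + 129814 = 3616952/7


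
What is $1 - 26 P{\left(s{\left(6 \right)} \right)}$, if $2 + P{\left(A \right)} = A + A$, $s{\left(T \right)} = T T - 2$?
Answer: $-1715$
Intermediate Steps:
$s{\left(T \right)} = -2 + T^{2}$ ($s{\left(T \right)} = T^{2} - 2 = -2 + T^{2}$)
$P{\left(A \right)} = -2 + 2 A$ ($P{\left(A \right)} = -2 + \left(A + A\right) = -2 + 2 A$)
$1 - 26 P{\left(s{\left(6 \right)} \right)} = 1 - 26 \left(-2 + 2 \left(-2 + 6^{2}\right)\right) = 1 - 26 \left(-2 + 2 \left(-2 + 36\right)\right) = 1 - 26 \left(-2 + 2 \cdot 34\right) = 1 - 26 \left(-2 + 68\right) = 1 - 1716 = -1715$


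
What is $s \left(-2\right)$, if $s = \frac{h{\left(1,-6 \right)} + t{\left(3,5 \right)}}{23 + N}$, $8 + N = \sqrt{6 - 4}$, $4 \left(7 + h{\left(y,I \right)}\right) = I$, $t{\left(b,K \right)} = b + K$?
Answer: $\frac{15}{223} - \frac{\sqrt{2}}{223} \approx 0.060923$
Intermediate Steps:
$t{\left(b,K \right)} = K + b$
$h{\left(y,I \right)} = -7 + \frac{I}{4}$
$N = -8 + \sqrt{2}$ ($N = -8 + \sqrt{6 - 4} = -8 + \sqrt{2} \approx -6.5858$)
$s = - \frac{1}{2 \left(15 + \sqrt{2}\right)}$ ($s = \frac{\left(-7 + \frac{1}{4} \left(-6\right)\right) + \left(5 + 3\right)}{23 - \left(8 - \sqrt{2}\right)} = \frac{\left(-7 - \frac{3}{2}\right) + 8}{15 + \sqrt{2}} = \frac{- \frac{17}{2} + 8}{15 + \sqrt{2}} = - \frac{1}{2 \left(15 + \sqrt{2}\right)} \approx -0.030461$)
$s \left(-2\right) = \left(- \frac{15}{446} + \frac{\sqrt{2}}{446}\right) \left(-2\right) = \frac{15}{223} - \frac{\sqrt{2}}{223}$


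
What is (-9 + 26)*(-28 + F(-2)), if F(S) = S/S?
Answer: -459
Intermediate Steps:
F(S) = 1
(-9 + 26)*(-28 + F(-2)) = (-9 + 26)*(-28 + 1) = 17*(-27) = -459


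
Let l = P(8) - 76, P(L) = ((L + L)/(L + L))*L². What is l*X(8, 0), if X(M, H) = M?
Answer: -96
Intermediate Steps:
P(L) = L² (P(L) = ((2*L)/((2*L)))*L² = ((2*L)*(1/(2*L)))*L² = 1*L² = L²)
l = -12 (l = 8² - 76 = 64 - 76 = -12)
l*X(8, 0) = -12*8 = -96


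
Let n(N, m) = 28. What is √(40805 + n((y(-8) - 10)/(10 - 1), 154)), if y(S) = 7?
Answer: 3*√4537 ≈ 202.07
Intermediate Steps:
√(40805 + n((y(-8) - 10)/(10 - 1), 154)) = √(40805 + 28) = √40833 = 3*√4537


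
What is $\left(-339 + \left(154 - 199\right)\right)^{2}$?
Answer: $147456$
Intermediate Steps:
$\left(-339 + \left(154 - 199\right)\right)^{2} = \left(-339 - 45\right)^{2} = \left(-384\right)^{2} = 147456$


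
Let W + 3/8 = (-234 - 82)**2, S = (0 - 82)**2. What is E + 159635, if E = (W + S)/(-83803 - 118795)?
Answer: 258733001203/1620784 ≈ 1.5963e+5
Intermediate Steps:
S = 6724 (S = (-82)**2 = 6724)
W = 798845/8 (W = -3/8 + (-234 - 82)**2 = -3/8 + (-316)**2 = -3/8 + 99856 = 798845/8 ≈ 99856.)
E = -852637/1620784 (E = (798845/8 + 6724)/(-83803 - 118795) = (852637/8)/(-202598) = (852637/8)*(-1/202598) = -852637/1620784 ≈ -0.52606)
E + 159635 = -852637/1620784 + 159635 = 258733001203/1620784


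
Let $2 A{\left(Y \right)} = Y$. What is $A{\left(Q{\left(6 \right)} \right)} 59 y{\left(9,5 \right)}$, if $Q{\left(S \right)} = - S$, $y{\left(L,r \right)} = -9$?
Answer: $1593$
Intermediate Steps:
$A{\left(Y \right)} = \frac{Y}{2}$
$A{\left(Q{\left(6 \right)} \right)} 59 y{\left(9,5 \right)} = \frac{\left(-1\right) 6}{2} \cdot 59 \left(-9\right) = \frac{1}{2} \left(-6\right) 59 \left(-9\right) = \left(-3\right) 59 \left(-9\right) = \left(-177\right) \left(-9\right) = 1593$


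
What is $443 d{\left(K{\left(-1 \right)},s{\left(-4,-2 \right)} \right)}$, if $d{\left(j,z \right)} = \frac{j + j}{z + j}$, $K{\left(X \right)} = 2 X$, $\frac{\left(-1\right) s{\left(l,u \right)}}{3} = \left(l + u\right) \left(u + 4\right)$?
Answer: $- \frac{886}{17} \approx -52.118$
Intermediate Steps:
$s{\left(l,u \right)} = - 3 \left(4 + u\right) \left(l + u\right)$ ($s{\left(l,u \right)} = - 3 \left(l + u\right) \left(u + 4\right) = - 3 \left(l + u\right) \left(4 + u\right) = - 3 \left(4 + u\right) \left(l + u\right)$)
$d{\left(j,z \right)} = \frac{2 j}{j + z}$
$443 d{\left(K{\left(-1 \right)},s{\left(-4,-2 \right)} \right)} = 443 \frac{2 \cdot 2 \left(-1\right)}{2 \left(-1\right) - \left(-72 + 12 + 24\right)} = 443 \cdot 2 \left(-2\right) \frac{1}{-2 + \left(48 + 24 - 12 - 24\right)} = 443 \cdot 2 \left(-2\right) \frac{1}{-2 + 36} = 443 \cdot 2 \left(-2\right) \frac{1}{34} = 443 \left(- \frac{2}{17}\right) = - \frac{886}{17}$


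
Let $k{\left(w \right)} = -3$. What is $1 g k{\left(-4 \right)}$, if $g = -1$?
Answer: $3$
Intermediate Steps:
$1 g k{\left(-4 \right)} = 1 \left(-1\right) \left(-3\right) = \left(-1\right) \left(-3\right) = 3$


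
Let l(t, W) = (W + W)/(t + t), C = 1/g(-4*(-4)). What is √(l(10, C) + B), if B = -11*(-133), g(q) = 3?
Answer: √1316730/30 ≈ 38.250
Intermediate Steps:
C = ⅓ (C = 1/3 = ⅓ ≈ 0.33333)
l(t, W) = W/t (l(t, W) = (2*W)/((2*t)) = (2*W)*(1/(2*t)) = W/t)
B = 1463
√(l(10, C) + B) = √((⅓)/10 + 1463) = √((⅓)*(⅒) + 1463) = √(1/30 + 1463) = √(43891/30) = √1316730/30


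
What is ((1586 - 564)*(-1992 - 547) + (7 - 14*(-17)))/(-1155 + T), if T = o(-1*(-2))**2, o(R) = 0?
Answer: 123553/55 ≈ 2246.4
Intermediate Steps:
T = 0 (T = 0**2 = 0)
((1586 - 564)*(-1992 - 547) + (7 - 14*(-17)))/(-1155 + T) = ((1586 - 564)*(-1992 - 547) + (7 - 14*(-17)))/(-1155 + 0) = (1022*(-2539) + (7 + 238))/(-1155) = (-2594858 + 245)*(-1/1155) = -2594613*(-1/1155) = 123553/55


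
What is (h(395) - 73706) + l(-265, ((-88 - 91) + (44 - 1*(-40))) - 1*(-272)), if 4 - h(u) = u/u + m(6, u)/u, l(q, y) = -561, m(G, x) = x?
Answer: -74265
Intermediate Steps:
h(u) = 2 (h(u) = 4 - (u/u + u/u) = 4 - (1 + 1) = 4 - 1*2 = 4 - 2 = 2)
(h(395) - 73706) + l(-265, ((-88 - 91) + (44 - 1*(-40))) - 1*(-272)) = (2 - 73706) - 561 = -73704 - 561 = -74265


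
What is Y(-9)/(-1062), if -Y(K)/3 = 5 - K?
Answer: 7/177 ≈ 0.039548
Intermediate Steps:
Y(K) = -15 + 3*K (Y(K) = -3*(5 - K) = -15 + 3*K)
Y(-9)/(-1062) = (-15 + 3*(-9))/(-1062) = (-15 - 27)*(-1/1062) = -42*(-1/1062) = 7/177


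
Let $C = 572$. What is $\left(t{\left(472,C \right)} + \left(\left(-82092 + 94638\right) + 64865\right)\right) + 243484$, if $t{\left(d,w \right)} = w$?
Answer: $321467$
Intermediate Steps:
$\left(t{\left(472,C \right)} + \left(\left(-82092 + 94638\right) + 64865\right)\right) + 243484 = \left(572 + \left(\left(-82092 + 94638\right) + 64865\right)\right) + 243484 = \left(572 + \left(12546 + 64865\right)\right) + 243484 = \left(572 + 77411\right) + 243484 = 77983 + 243484 = 321467$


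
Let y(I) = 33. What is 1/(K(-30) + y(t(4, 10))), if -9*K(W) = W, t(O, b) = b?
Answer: 3/109 ≈ 0.027523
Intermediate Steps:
K(W) = -W/9
1/(K(-30) + y(t(4, 10))) = 1/(-⅑*(-30) + 33) = 1/(10/3 + 33) = 1/(109/3) = 3/109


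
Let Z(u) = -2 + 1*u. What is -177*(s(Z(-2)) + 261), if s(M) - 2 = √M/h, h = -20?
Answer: -46551 + 177*I/10 ≈ -46551.0 + 17.7*I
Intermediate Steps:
Z(u) = -2 + u
s(M) = 2 - √M/20 (s(M) = 2 + √M/(-20) = 2 - √M/20)
-177*(s(Z(-2)) + 261) = -177*((2 - √(-2 - 2)/20) + 261) = -177*((2 - I/10) + 261) = -177*(263 - I/10) = -46551 + 177*I/10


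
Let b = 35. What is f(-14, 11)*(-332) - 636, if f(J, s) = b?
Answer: -12256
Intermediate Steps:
f(J, s) = 35
f(-14, 11)*(-332) - 636 = 35*(-332) - 636 = -11620 - 636 = -12256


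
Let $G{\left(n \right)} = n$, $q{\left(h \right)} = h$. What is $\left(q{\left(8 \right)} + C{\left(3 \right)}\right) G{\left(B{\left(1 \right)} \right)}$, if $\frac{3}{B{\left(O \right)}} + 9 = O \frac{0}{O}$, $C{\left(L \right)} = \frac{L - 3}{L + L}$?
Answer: $- \frac{8}{3} \approx -2.6667$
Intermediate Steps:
$C{\left(L \right)} = \frac{-3 + L}{2 L}$
$B{\left(O \right)} = - \frac{1}{3}$ ($B{\left(O \right)} = \frac{3}{-9 + O \frac{0}{O}} = \frac{3}{-9 + O 0} = \frac{3}{-9 + 0} = \frac{3}{-9} = 3 \left(- \frac{1}{9}\right) = - \frac{1}{3}$)
$\left(q{\left(8 \right)} + C{\left(3 \right)}\right) G{\left(B{\left(1 \right)} \right)} = \left(8 + \frac{-3 + 3}{2 \cdot 3}\right) \left(- \frac{1}{3}\right) = \left(8 + \frac{1}{2} \cdot \frac{1}{3} \cdot 0\right) \left(- \frac{1}{3}\right) = \left(8 + 0\right) \left(- \frac{1}{3}\right) = 8 \left(- \frac{1}{3}\right) = - \frac{8}{3}$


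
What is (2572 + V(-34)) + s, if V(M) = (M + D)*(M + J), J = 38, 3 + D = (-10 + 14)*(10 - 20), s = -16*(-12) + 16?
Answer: 2472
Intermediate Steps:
s = 208 (s = 192 + 16 = 208)
D = -43 (D = -3 + (-10 + 14)*(10 - 20) = -3 + 4*(-10) = -3 - 40 = -43)
V(M) = (-43 + M)*(38 + M) (V(M) = (M - 43)*(M + 38) = (-43 + M)*(38 + M))
(2572 + V(-34)) + s = (2572 + (-1634 + (-34)² - 5*(-34))) + 208 = (2572 + (-1634 + 1156 + 170)) + 208 = (2572 - 308) + 208 = 2264 + 208 = 2472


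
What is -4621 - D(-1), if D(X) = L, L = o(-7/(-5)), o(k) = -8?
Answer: -4613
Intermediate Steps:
L = -8
D(X) = -8
-4621 - D(-1) = -4621 - 1*(-8) = -4621 + 8 = -4613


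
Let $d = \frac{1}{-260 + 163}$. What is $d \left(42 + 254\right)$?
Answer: $- \frac{296}{97} \approx -3.0515$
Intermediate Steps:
$d = - \frac{1}{97}$ ($d = \frac{1}{-97} = - \frac{1}{97} \approx -0.010309$)
$d \left(42 + 254\right) = - \frac{42 + 254}{97} = \left(- \frac{1}{97}\right) 296 = - \frac{296}{97}$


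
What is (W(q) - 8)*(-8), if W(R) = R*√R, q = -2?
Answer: 64 + 16*I*√2 ≈ 64.0 + 22.627*I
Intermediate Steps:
W(R) = R^(3/2)
(W(q) - 8)*(-8) = ((-2)^(3/2) - 8)*(-8) = (-2*I*√2 - 8)*(-8) = (-8 - 2*I*√2)*(-8) = 64 + 16*I*√2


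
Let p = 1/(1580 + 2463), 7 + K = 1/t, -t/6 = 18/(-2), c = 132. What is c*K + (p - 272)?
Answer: -43429897/36387 ≈ -1193.6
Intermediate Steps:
t = 54 (t = -108/(-2) = -108*(-1)/2 = -6*(-9) = 54)
K = -377/54 (K = -7 + 1/54 = -377/54 ≈ -6.9815)
p = 1/4043 ≈ 0.00024734
c*K + (p - 272) = 132*(-377/54) + (1/4043 - 272) = -8294/9 - 1099695/4043 = -43429897/36387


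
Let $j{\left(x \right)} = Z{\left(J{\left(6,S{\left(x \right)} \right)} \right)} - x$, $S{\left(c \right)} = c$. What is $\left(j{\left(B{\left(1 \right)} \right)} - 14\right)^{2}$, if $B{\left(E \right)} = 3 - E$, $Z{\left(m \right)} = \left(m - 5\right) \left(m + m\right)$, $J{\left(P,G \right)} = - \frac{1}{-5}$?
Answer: $\frac{200704}{625} \approx 321.13$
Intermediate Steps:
$J{\left(P,G \right)} = \frac{1}{5}$ ($J{\left(P,G \right)} = \left(-1\right) \left(- \frac{1}{5}\right) = \frac{1}{5}$)
$Z{\left(m \right)} = 2 m \left(-5 + m\right)$ ($Z{\left(m \right)} = \left(-5 + m\right) 2 m = 2 m \left(-5 + m\right)$)
$j{\left(x \right)} = - \frac{48}{25} - x$ ($j{\left(x \right)} = 2 \cdot \frac{1}{5} \left(-5 + \frac{1}{5}\right) - x = 2 \cdot \frac{1}{5} \left(- \frac{24}{5}\right) - x = - \frac{48}{25} - x$)
$\left(j{\left(B{\left(1 \right)} \right)} - 14\right)^{2} = \left(\left(- \frac{48}{25} - \left(3 - 1\right)\right) - 14\right)^{2} = \left(\left(- \frac{48}{25} - 2\right) - 14\right)^{2} = \left(- \frac{98}{25} - 14\right)^{2} = \left(- \frac{448}{25}\right)^{2} = \frac{200704}{625}$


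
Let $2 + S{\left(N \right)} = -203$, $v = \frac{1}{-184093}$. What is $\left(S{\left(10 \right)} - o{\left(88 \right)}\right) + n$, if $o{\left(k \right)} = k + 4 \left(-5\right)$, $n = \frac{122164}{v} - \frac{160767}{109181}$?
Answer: $- \frac{2455430196677792}{109181} \approx -2.249 \cdot 10^{10}$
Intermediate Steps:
$v = - \frac{1}{184093} \approx -5.432 \cdot 10^{-6}$
$S{\left(N \right)} = -205$ ($S{\left(N \right)} = -2 - 203 = -205$)
$n = - \frac{2455430166871379}{109181}$ ($n = \frac{122164}{- \frac{1}{184093}} - \frac{160767}{109181} = 122164 \left(-184093\right) - \frac{160767}{109181} = -22489537252 - \frac{160767}{109181} = - \frac{2455430166871379}{109181} \approx -2.249 \cdot 10^{10}$)
$o{\left(k \right)} = -20 + k$ ($o{\left(k \right)} = k - 20 = -20 + k$)
$\left(S{\left(10 \right)} - o{\left(88 \right)}\right) + n = \left(-205 - \left(-20 + 88\right)\right) - \frac{2455430166871379}{109181} = \left(-205 - 68\right) - \frac{2455430166871379}{109181} = -273 - \frac{2455430166871379}{109181} = - \frac{2455430196677792}{109181}$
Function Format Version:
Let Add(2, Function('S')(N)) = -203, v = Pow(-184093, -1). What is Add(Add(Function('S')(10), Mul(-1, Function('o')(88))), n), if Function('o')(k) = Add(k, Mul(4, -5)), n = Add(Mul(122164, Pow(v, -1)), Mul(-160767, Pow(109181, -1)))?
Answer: Rational(-2455430196677792, 109181) ≈ -2.2490e+10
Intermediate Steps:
v = Rational(-1, 184093) ≈ -5.4320e-6
Function('S')(N) = -205 (Function('S')(N) = Add(-2, -203) = -205)
n = Rational(-2455430166871379, 109181) (n = Add(Mul(122164, Pow(Rational(-1, 184093), -1)), Mul(-160767, Pow(109181, -1))) = Add(Mul(122164, -184093), Mul(-160767, Rational(1, 109181))) = Add(-22489537252, Rational(-160767, 109181)) = Rational(-2455430166871379, 109181) ≈ -2.2490e+10)
Function('o')(k) = Add(-20, k) (Function('o')(k) = Add(k, -20) = Add(-20, k))
Add(Add(Function('S')(10), Mul(-1, Function('o')(88))), n) = Add(Add(-205, Mul(-1, Add(-20, 88))), Rational(-2455430166871379, 109181)) = Add(Add(-205, Mul(-1, 68)), Rational(-2455430166871379, 109181)) = Add(Add(-205, -68), Rational(-2455430166871379, 109181)) = Add(-273, Rational(-2455430166871379, 109181)) = Rational(-2455430196677792, 109181)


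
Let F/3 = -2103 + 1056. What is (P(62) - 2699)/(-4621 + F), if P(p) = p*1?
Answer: 2637/7762 ≈ 0.33973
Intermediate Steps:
P(p) = p
F = -3141 (F = 3*(-2103 + 1056) = 3*(-1047) = -3141)
(P(62) - 2699)/(-4621 + F) = (62 - 2699)/(-4621 - 3141) = -2637/(-7762) = -2637*(-1/7762) = 2637/7762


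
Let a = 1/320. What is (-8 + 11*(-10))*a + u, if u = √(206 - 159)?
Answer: -59/160 + √47 ≈ 6.4869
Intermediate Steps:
u = √47 ≈ 6.8557
a = 1/320 ≈ 0.0031250
(-8 + 11*(-10))*a + u = (-8 + 11*(-10))*(1/320) + √47 = (-8 - 110)*(1/320) + √47 = -118*1/320 + √47 = -59/160 + √47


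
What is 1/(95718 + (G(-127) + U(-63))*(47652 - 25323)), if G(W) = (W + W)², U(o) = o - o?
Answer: 1/1440673482 ≈ 6.9412e-10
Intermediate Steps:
U(o) = 0
G(W) = 4*W² (G(W) = (2*W)² = 4*W²)
1/(95718 + (G(-127) + U(-63))*(47652 - 25323)) = 1/(95718 + (4*(-127)² + 0)*(47652 - 25323)) = 1/(95718 + (4*16129 + 0)*22329) = 1/(95718 + (64516 + 0)*22329) = 1/(95718 + 64516*22329) = 1/(95718 + 1440577764) = 1/1440673482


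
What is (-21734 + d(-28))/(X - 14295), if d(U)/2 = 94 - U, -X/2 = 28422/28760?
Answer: 154513100/102795261 ≈ 1.5031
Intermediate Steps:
X = -14211/7190 (X = -56844/28760 = -2*14211/14380 = -14211/7190 ≈ -1.9765)
d(U) = 188 - 2*U (d(U) = 2*(94 - U) = 188 - 2*U)
(-21734 + d(-28))/(X - 14295) = (-21734 + (188 - 2*(-28)))/(-14211/7190 - 14295) = (-21734 + (188 + 56))/(-102795261/7190) = (-21734 + 244)*(-7190/102795261) = -21490*(-7190/102795261) = 154513100/102795261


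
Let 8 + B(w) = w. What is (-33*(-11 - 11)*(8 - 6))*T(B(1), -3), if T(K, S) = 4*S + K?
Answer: -27588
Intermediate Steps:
B(w) = -8 + w
T(K, S) = K + 4*S
(-33*(-11 - 11)*(8 - 6))*T(B(1), -3) = (-33*(-11 - 11)*(8 - 6))*((-8 + 1) + 4*(-3)) = (-(-726)*2)*(-7 - 12) = -33*(-44)*(-19) = 1452*(-19) = -27588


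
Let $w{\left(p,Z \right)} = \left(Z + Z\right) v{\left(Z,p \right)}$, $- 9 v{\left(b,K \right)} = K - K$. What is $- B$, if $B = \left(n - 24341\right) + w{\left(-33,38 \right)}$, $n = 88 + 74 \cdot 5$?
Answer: $23883$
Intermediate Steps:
$v{\left(b,K \right)} = 0$ ($v{\left(b,K \right)} = - \frac{K - K}{9} = \left(- \frac{1}{9}\right) 0 = 0$)
$n = 458$ ($n = 88 + 370 = 458$)
$w{\left(p,Z \right)} = 0$ ($w{\left(p,Z \right)} = \left(Z + Z\right) 0 = 2 Z 0 = 0$)
$B = -23883$ ($B = \left(458 - 24341\right) + 0 = -23883 + 0 = -23883$)
$- B = \left(-1\right) \left(-23883\right) = 23883$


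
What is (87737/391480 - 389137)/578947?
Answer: -152339265023/226646171560 ≈ -0.67215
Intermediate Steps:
(87737/391480 - 389137)/578947 = (87737*(1/391480) - 389137)*(1/578947) = (87737/391480 - 389137)*(1/578947) = -152339265023/391480*1/578947 = -152339265023/226646171560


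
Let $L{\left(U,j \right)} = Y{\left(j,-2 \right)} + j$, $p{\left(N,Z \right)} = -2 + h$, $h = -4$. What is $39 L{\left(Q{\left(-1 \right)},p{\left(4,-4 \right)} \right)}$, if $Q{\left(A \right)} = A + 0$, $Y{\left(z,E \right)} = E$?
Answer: $-312$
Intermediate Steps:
$Q{\left(A \right)} = A$
$p{\left(N,Z \right)} = -6$ ($p{\left(N,Z \right)} = -2 - 4 = -6$)
$L{\left(U,j \right)} = -2 + j$
$39 L{\left(Q{\left(-1 \right)},p{\left(4,-4 \right)} \right)} = 39 \left(-2 - 6\right) = 39 \left(-8\right) = -312$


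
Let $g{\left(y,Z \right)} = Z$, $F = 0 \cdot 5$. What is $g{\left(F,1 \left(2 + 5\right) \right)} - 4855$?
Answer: $-4848$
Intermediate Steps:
$F = 0$
$g{\left(F,1 \left(2 + 5\right) \right)} - 4855 = 1 \left(2 + 5\right) - 4855 = 1 \cdot 7 - 4855 = 7 - 4855 = -4848$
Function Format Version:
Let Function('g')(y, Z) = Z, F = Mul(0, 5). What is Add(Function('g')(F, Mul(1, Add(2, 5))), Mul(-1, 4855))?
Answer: -4848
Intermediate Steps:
F = 0
Add(Function('g')(F, Mul(1, Add(2, 5))), Mul(-1, 4855)) = Add(Mul(1, Add(2, 5)), Mul(-1, 4855)) = Add(Mul(1, 7), -4855) = Add(7, -4855) = -4848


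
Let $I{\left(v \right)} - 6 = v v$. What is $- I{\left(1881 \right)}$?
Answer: $-3538167$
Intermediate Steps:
$I{\left(v \right)} = 6 + v^{2}$ ($I{\left(v \right)} = 6 + v v = 6 + v^{2}$)
$- I{\left(1881 \right)} = - (6 + 1881^{2}) = - (6 + 3538161) = \left(-1\right) 3538167 = -3538167$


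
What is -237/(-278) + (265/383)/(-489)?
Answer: 44313349/52065786 ≈ 0.85110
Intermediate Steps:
-237/(-278) + (265/383)/(-489) = -237*(-1/278) + (265*(1/383))*(-1/489) = 237/278 + (265/383)*(-1/489) = 237/278 - 265/187287 = 44313349/52065786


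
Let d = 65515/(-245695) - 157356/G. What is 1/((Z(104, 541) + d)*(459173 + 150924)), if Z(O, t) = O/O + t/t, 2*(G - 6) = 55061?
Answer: -2706232147/6573057075378721 ≈ -4.1172e-7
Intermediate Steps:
G = 55073/2 (G = 6 + (½)*55061 = 6 + 55061/2 = 55073/2 ≈ 27537.)
d = -16186254487/2706232147 (d = 65515/(-245695) - 157356/55073/2 = 65515*(-1/245695) - 157356*2/55073 = -13103/49139 - 314712/55073 = -16186254487/2706232147 ≈ -5.9811)
Z(O, t) = 2 (Z(O, t) = 1 + 1 = 2)
1/((Z(104, 541) + d)*(459173 + 150924)) = 1/((2 - 16186254487/2706232147)*(459173 + 150924)) = 1/(-10773790193/2706232147*610097) = 1/(-6573057075378721/2706232147) = -2706232147/6573057075378721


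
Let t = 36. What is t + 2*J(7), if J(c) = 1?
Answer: 38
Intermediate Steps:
t + 2*J(7) = 36 + 2*1 = 36 + 2 = 38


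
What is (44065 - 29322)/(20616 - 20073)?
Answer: 14743/543 ≈ 27.151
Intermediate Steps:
(44065 - 29322)/(20616 - 20073) = 14743/543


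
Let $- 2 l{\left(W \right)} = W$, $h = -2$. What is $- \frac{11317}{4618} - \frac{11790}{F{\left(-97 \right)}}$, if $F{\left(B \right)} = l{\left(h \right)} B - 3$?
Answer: $\frac{1332863}{11545} \approx 115.45$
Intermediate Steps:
$l{\left(W \right)} = - \frac{W}{2}$
$F{\left(B \right)} = -3 + B$ ($F{\left(B \right)} = \left(- \frac{1}{2}\right) \left(-2\right) B - 3 = 1 B - 3 = B - 3 = -3 + B$)
$- \frac{11317}{4618} - \frac{11790}{F{\left(-97 \right)}} = - \frac{11317}{4618} - \frac{11790}{-3 - 97} = \left(-11317\right) \frac{1}{4618} - \frac{11790}{-100} = - \frac{11317}{4618} - - \frac{1179}{10} = - \frac{11317}{4618} + \frac{1179}{10} = \frac{1332863}{11545}$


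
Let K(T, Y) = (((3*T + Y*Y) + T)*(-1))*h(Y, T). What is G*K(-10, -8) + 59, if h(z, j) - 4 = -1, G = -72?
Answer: 5243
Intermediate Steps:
h(z, j) = 3 (h(z, j) = 4 - 1 = 3)
K(T, Y) = -12*T - 3*Y² (K(T, Y) = (((3*T + Y*Y) + T)*(-1))*3 = (((3*T + Y²) + T)*(-1))*3 = (((Y² + 3*T) + T)*(-1))*3 = ((Y² + 4*T)*(-1))*3 = (-Y² - 4*T)*3 = -12*T - 3*Y²)
G*K(-10, -8) + 59 = -72*(-12*(-10) - 3*(-8)²) + 59 = -72*(120 - 3*64) + 59 = -72*(120 - 192) + 59 = -72*(-72) + 59 = 5184 + 59 = 5243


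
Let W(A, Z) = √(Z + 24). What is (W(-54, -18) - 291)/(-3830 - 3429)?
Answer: 291/7259 - √6/7259 ≈ 0.039751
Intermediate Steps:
W(A, Z) = √(24 + Z)
(W(-54, -18) - 291)/(-3830 - 3429) = (√(24 - 18) - 291)/(-3830 - 3429) = (√6 - 291)/(-7259) = (-291 + √6)*(-1/7259) = 291/7259 - √6/7259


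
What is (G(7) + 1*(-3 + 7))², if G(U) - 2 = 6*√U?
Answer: 288 + 72*√7 ≈ 478.49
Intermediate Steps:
G(U) = 2 + 6*√U
(G(7) + 1*(-3 + 7))² = ((2 + 6*√7) + 1*(-3 + 7))² = ((2 + 6*√7) + 1*4)² = ((2 + 6*√7) + 4)² = (6 + 6*√7)²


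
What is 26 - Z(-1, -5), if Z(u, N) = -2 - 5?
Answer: 33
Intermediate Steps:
Z(u, N) = -7
26 - Z(-1, -5) = 26 - 1*(-7) = 26 + 7 = 33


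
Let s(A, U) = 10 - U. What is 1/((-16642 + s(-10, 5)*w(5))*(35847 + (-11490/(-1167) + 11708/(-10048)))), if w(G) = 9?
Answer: -977168/581509481568841 ≈ -1.6804e-9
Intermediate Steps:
1/((-16642 + s(-10, 5)*w(5))*(35847 + (-11490/(-1167) + 11708/(-10048)))) = 1/((-16642 + (10 - 1*5)*9)*(35847 + (-11490/(-1167) + 11708/(-10048)))) = 1/((-16642 + (10 - 5)*9)*(35847 + (-11490*(-1/1167) + 11708*(-1/10048)))) = 1/((-16642 + 5*9)*(35847 + (3830/389 - 2927/2512))) = 1/((-16642 + 45)*(35847 + 8482357/977168)) = 1/(-16597*35037023653/977168) = 1/(-581509481568841/977168) = -977168/581509481568841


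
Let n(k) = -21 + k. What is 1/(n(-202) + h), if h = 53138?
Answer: 1/52915 ≈ 1.8898e-5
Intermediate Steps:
1/(n(-202) + h) = 1/((-21 - 202) + 53138) = 1/(-223 + 53138) = 1/52915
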